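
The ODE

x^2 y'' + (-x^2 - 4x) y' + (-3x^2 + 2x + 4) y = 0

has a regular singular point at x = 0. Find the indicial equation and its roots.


Divide by x^2 to reach normal form y'' + P_1(x) y' + P_2(x) y = 0 with P_1(x) = -1 - 4/x and P_2(x) = -3 + 2/x + 4/x^2.
x = 0 is a singular point because the y'-coefficient -1 - 4/x has a pole at x = 0 and the y-coefficient -3 + 2/x + 4/x^2 has a pole at x = 0.
It is a regular singular point because x P_1(x) = p(x) = -x - 4 and x^2 P_2(x) = q(x) = -3x^2 + 2x + 4 are polynomials, hence analytic at x = 0.
p(0) = -4,  q(0) = 4.
Indicial equation: r(r-1) + p(0) r + q(0) = 0, i.e. r^2 + (p(0) - 1) r + q(0) = 0, i.e. r^2 - 5 r + 4 = 0.
Discriminant: (-5)^2 - 4(4) = 9, so r = (5 ± 3)/2.
Solving: r_1 = 4, r_2 = 1.

indicial: r^2 - 5 r + 4 = 0; roots r_1 = 4, r_2 = 1


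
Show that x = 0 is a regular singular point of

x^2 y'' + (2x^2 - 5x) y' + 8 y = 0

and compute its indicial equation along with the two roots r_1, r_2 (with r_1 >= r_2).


Divide by x^2 to reach normal form y'' + P_1(x) y' + P_2(x) y = 0 with P_1(x) = 2 - 5/x and P_2(x) = 8/x^2.
x = 0 is a singular point because the y'-coefficient 2 - 5/x has a pole at x = 0 and the y-coefficient 8/x^2 has a pole at x = 0.
It is a regular singular point because x P_1(x) = p(x) = 2x - 5 and x^2 P_2(x) = q(x) = 8 are polynomials, hence analytic at x = 0.
p(0) = -5,  q(0) = 8.
Indicial equation: r(r-1) + p(0) r + q(0) = 0, i.e. r^2 + (p(0) - 1) r + q(0) = 0, i.e. r^2 - 6 r + 8 = 0.
Discriminant: (-6)^2 - 4(8) = 4, so r = (6 ± 2)/2.
Solving: r_1 = 4, r_2 = 2.

indicial: r^2 - 6 r + 8 = 0; roots r_1 = 4, r_2 = 2


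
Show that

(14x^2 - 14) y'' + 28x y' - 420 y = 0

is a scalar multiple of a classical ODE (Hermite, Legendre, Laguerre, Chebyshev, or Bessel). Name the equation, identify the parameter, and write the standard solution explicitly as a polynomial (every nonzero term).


All three coefficients share the factor -14; dividing through by -14 gives  (1 - x^2) y'' - 2x y' + 30 y = 0.
This matches the Legendre equation (1 - x^2) y'' - 2x y' + n(n+1) y = 0 (note the -2x y' term) with n(n+1) = 30, so n = 5; the polynomial solution is P_5(x).
With y = sum_k a_k x^k, matching x^k gives (k+2)(k+1) a_{k+2} = [k(k+1) - n(n+1)] a_k = (k - 5)(k + 6) a_k. The right side vanishes at k = 5, so the series with the parity of 5 terminates at degree 5.
Standard normalization (P_n(1) = 1): leading coefficient (2n)!/(2^n (n!)^2) = 3628800/(32*14400) = 63/8, so a_5 = 63/8. Work downward with a_k = (k+1)(k+2) a_{k+2} / ((k - 5)(k + 6)):
  a_3 = (4)(5)(63/8) / ((3 - 5)(3 + 6)) = (315/2)/(-18) = -35/4
  a_1 = (2)(3)(-35/4) / ((1 - 5)(1 + 6)) = (-105/2)/(-28) = 15/8
Hence P_5(x) = 63 x^5/8 - 35 x^3/4 + 15 x/8.

P_5(x); series = 63 x^5/8 - 35 x^3/4 + 15 x/8


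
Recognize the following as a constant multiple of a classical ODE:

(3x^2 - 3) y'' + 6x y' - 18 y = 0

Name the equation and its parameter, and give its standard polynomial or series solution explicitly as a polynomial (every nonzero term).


All three coefficients share the factor -3; dividing through by -3 gives  (1 - x^2) y'' - 2x y' + 6 y = 0.
This matches the Legendre equation (1 - x^2) y'' - 2x y' + n(n+1) y = 0 (note the -2x y' term) with n(n+1) = 6, so n = 2; the polynomial solution is P_2(x).
With y = sum_k a_k x^k, matching x^k gives (k+2)(k+1) a_{k+2} = [k(k+1) - n(n+1)] a_k = (k - 2)(k + 3) a_k. The right side vanishes at k = 2, so the series with the parity of 2 terminates at degree 2.
Standard normalization (P_n(1) = 1): leading coefficient (2n)!/(2^n (n!)^2) = 24/(4*4) = 3/2, so a_2 = 3/2. Work downward with a_k = (k+1)(k+2) a_{k+2} / ((k - 2)(k + 3)):
  a_0 = (1)(2)(3/2) / ((0 - 2)(0 + 3)) = 3/(-6) = -1/2
Hence P_2(x) = 3 x^2/2 - 1/2.

P_2(x); series = 3 x^2/2 - 1/2


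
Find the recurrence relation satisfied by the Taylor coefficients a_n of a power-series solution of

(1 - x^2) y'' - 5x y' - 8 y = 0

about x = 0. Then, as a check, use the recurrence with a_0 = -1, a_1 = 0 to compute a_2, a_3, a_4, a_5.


Substitute y = sum_n a_n x^n.
(1 - 1 x^2) y'' contributes (n+2)(n+1) a_{n+2} - n(n-1) a_n at x^n.
-5 x y'(x) contributes -5 n a_n at x^n.
-8 y(x) contributes -8 a_n at x^n.
Matching x^n: (n+2)(n+1) a_{n+2} + (-n(n-1) - 5 n - 8) a_n = 0.
Thus a_{n+2} = (n(n-1) + 5 n + 8) / ((n+1)(n+2)) * a_n.

Check with a_0 = -1, a_1 = 0 (apply the recurrence for n = 0, 1, 2, 3): a_0 = -1, a_1 = 0, a_2 = -4, a_3 = 0, a_4 = -20/3, a_5 = 0.

a_(n+2) = (n(n-1) + 5 n + 8) / ((n+1)(n+2)) * a_n; check: a_0 = -1, a_1 = 0, a_2 = -4, a_3 = 0, a_4 = -20/3, a_5 = 0


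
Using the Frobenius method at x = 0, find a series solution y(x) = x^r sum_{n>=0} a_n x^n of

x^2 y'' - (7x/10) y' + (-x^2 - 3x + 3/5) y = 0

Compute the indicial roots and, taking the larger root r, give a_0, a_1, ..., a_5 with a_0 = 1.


Write in Frobenius form y'' + (p(x)/x) y' + (q(x)/x^2) y = 0:
  p(x) = -7/10,  q(x) = -x^2 - 3x + 3/5.
Indicial equation: r(r-1) + (-7/10) r + (3/5) = 0 -> roots r_1 = 6/5, r_2 = 1/2.
Take r = r_1 = 6/5. Let y(x) = x^r sum_{n>=0} a_n x^n with a_0 = 1.
Substitute y = x^r sum a_n x^n and match x^{r+n}. The recurrence is
  D(n) a_n - 3 a_{n-1} - 1 a_{n-2} = 0,  where D(n) = (r+n)(r+n-1) + (-7/10)(r+n) + (3/5).
  a_n = [3 a_{n-1} + 1 a_{n-2}] / D(n).
Since the indicial polynomial factors as (r - r_1)(r - r_2), D(n) = (r_1 + n - r_1)(r_1 + n - r_2) = n(n + 7/10).
Evaluating step by step (a_0 = 1):
  n = 1: D(1) = 1(1 + 7/10) = 17/10; numerator = 3(1) = 3; a_1 = (3)/(17/10) = 30/17
  n = 2: D(2) = 2(2 + 7/10) = 27/5; numerator = 3(30/17) + 1(1) = 107/17; a_2 = (107/17)/(27/5) = 535/459
  n = 3: D(3) = 3(3 + 7/10) = 111/10; numerator = 3(535/459) + 1(30/17) = 805/153; a_3 = (805/153)/(111/10) = 8050/16983
  n = 4: D(4) = 4(4 + 7/10) = 94/5; numerator = 3(8050/16983) + 1(535/459) = 2585/999; a_4 = (2585/999)/(94/5) = 275/1998
  n = 5: D(5) = 5(5 + 7/10) = 57/2; numerator = 3(275/1998) + 1(8050/16983) = 30125/33966; a_5 = (30125/33966)/(57/2) = 30125/968031

r = 6/5; a_0 = 1; a_1 = 30/17; a_2 = 535/459; a_3 = 8050/16983; a_4 = 275/1998; a_5 = 30125/968031


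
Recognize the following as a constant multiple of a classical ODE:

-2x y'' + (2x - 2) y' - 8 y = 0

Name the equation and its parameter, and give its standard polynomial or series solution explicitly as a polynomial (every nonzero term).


All three coefficients share the factor -2; dividing through by -2 gives  x y'' + (1 - x) y' + 4 y = 0.
This matches the Laguerre equation x y'' + (1 - x) y' + n y = 0 with n = 4; the polynomial solution is L_4(x).
With y = sum_k a_k x^k, matching x^k gives (k+1)k a_{k+1} + (k+1) a_{k+1} - k a_k + n a_k = 0, i.e. (k+1)^2 a_{k+1} = (k - n) a_k = (k - 4) a_k. The right side vanishes at k = 4, so the series terminates at degree 4.
Standard normalization L_n(0) = 1 gives a_0 = 1. Work upward with a_{k+1} = (k - 4) a_k / (k+1)^2:
  a_1 = (0 - 4)(1) / 1^2 = -4/1 = -4
  a_2 = (1 - 4)(-4) / 2^2 = 12/4 = 3
  a_3 = (2 - 4)(3) / 3^2 = -6/9 = -2/3
  a_4 = (3 - 4)(-2/3) / 4^2 = (2/3)/16 = 1/24
Hence L_4(x) = x^4/24 - 2 x^3/3 + 3 x^2 - 4 x + 1.

L_4(x); series = x^4/24 - 2 x^3/3 + 3 x^2 - 4 x + 1


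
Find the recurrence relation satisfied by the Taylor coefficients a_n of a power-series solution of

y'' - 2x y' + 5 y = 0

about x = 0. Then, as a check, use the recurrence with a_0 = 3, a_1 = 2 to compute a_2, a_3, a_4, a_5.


Substitute y = sum_n a_n x^n.
y''(x) has coefficient (n+2)(n+1) a_{n+2} at x^n;
-2 x y'(x) has coefficient -2 n a_n at x^n (shift);
5 y(x) has coefficient 5 a_n at x^n.
Matching x^n: (n+2)(n+1) a_{n+2} + (-2n + 5) a_n = 0.
Thus a_{n+2} = (2n - 5) / ((n+1)(n+2)) * a_n.

Check with a_0 = 3, a_1 = 2 (apply the recurrence for n = 0, 1, 2, 3): a_0 = 3, a_1 = 2, a_2 = -15/2, a_3 = -1, a_4 = 5/8, a_5 = -1/20.

a_(n+2) = (2n - 5) / ((n+1)(n+2)) * a_n; check: a_0 = 3, a_1 = 2, a_2 = -15/2, a_3 = -1, a_4 = 5/8, a_5 = -1/20


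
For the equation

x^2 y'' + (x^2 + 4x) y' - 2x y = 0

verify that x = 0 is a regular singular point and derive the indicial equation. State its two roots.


Divide by x^2 to reach normal form y'' + P_1(x) y' + P_2(x) y = 0 with P_1(x) = 1 + 4/x and P_2(x) = -2/x.
x = 0 is a singular point because the y'-coefficient 1 + 4/x has a pole at x = 0 and the y-coefficient -2/x has a pole at x = 0.
It is a regular singular point because x P_1(x) = p(x) = x + 4 and x^2 P_2(x) = q(x) = -2x are polynomials, hence analytic at x = 0.
p(0) = 4,  q(0) = 0.
Indicial equation: r(r-1) + p(0) r + q(0) = 0, i.e. r^2 + (p(0) - 1) r + q(0) = 0, i.e. r^2 + 3 r = 0.
Discriminant: (3)^2 - 4(0) = 9, so r = (-3 ± 3)/2.
Solving: r_1 = 0, r_2 = -3.

indicial: r^2 + 3 r = 0; roots r_1 = 0, r_2 = -3


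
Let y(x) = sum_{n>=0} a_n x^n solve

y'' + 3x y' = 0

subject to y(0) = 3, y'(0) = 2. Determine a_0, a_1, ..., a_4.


Ansatz: y(x) = sum_{n>=0} a_n x^n, so y'(x) = sum_{n>=1} n a_n x^(n-1) and y''(x) = sum_{n>=2} n(n-1) a_n x^(n-2).
Substitute into P(x) y'' + Q(x) y' + R(x) y = 0 with P(x) = 1, Q(x) = 3x, R(x) = 0, and match powers of x.
Initial conditions: a_0 = 3, a_1 = 2.
Setting the coefficient of each power of x to zero and solving order by order (substituting the coefficients already found):
  x^0: 2 a_2 = 0  ->  a_2 = 0
  x^1: 6 a_3 + 3 a_1 = 0  ->  6 a_3 = -3 a_1 = -6  ->  a_3 = -1
  x^2: 12 a_4 + 6 a_2 = 0  ->  12 a_4 = -6 a_2 = 0  ->  a_4 = 0
Truncated series: y(x) = 3 + 2 x - x^3 + O(x^5).

a_0 = 3; a_1 = 2; a_2 = 0; a_3 = -1; a_4 = 0


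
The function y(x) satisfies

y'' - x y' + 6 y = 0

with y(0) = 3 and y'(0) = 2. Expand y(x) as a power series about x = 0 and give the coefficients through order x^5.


Ansatz: y(x) = sum_{n>=0} a_n x^n, so y'(x) = sum_{n>=1} n a_n x^(n-1) and y''(x) = sum_{n>=2} n(n-1) a_n x^(n-2).
Substitute into P(x) y'' + Q(x) y' + R(x) y = 0 with P(x) = 1, Q(x) = -x, R(x) = 6, and match powers of x.
Initial conditions: a_0 = 3, a_1 = 2.
Setting the coefficient of each power of x to zero and solving order by order (substituting the coefficients already found):
  x^0: 2 a_2 + 6 a_0 = 0  ->  2 a_2 = -6 a_0 = -18  ->  a_2 = -9
  x^1: 6 a_3 + 5 a_1 = 0  ->  6 a_3 = -5 a_1 = -10  ->  a_3 = -5/3
  x^2: 12 a_4 + 4 a_2 = 0  ->  12 a_4 = -4 a_2 = 36  ->  a_4 = 3
  x^3: 20 a_5 + 3 a_3 = 0  ->  20 a_5 = -3 a_3 = 5  ->  a_5 = 1/4
Truncated series: y(x) = 3 + 2 x - 9 x^2 - (5/3) x^3 + 3 x^4 + (1/4) x^5 + O(x^6).

a_0 = 3; a_1 = 2; a_2 = -9; a_3 = -5/3; a_4 = 3; a_5 = 1/4


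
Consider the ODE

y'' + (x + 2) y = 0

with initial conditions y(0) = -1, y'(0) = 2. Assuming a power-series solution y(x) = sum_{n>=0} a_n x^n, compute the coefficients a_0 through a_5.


Ansatz: y(x) = sum_{n>=0} a_n x^n, so y'(x) = sum_{n>=1} n a_n x^(n-1) and y''(x) = sum_{n>=2} n(n-1) a_n x^(n-2).
Substitute into P(x) y'' + Q(x) y' + R(x) y = 0 with P(x) = 1, Q(x) = 0, R(x) = x + 2, and match powers of x.
Initial conditions: a_0 = -1, a_1 = 2.
Setting the coefficient of each power of x to zero and solving order by order (substituting the coefficients already found):
  x^0: 2 a_2 + 2 a_0 = 0  ->  2 a_2 = -2 a_0 = 2  ->  a_2 = 1
  x^1: 6 a_3 + 2 a_1 + a_0 = 0  ->  6 a_3 = -2 a_1 - a_0 = -3  ->  a_3 = -1/2
  x^2: 12 a_4 + 2 a_2 + a_1 = 0  ->  12 a_4 = -2 a_2 - a_1 = -4  ->  a_4 = -1/3
  x^3: 20 a_5 + 2 a_3 + a_2 = 0  ->  20 a_5 = -2 a_3 - a_2 = 0  ->  a_5 = 0
Truncated series: y(x) = -1 + 2 x + x^2 - (1/2) x^3 - (1/3) x^4 + O(x^6).

a_0 = -1; a_1 = 2; a_2 = 1; a_3 = -1/2; a_4 = -1/3; a_5 = 0


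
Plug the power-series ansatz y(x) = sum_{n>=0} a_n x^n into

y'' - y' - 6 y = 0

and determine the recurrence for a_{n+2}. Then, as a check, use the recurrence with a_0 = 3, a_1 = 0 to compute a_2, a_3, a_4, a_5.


Substitute y = sum_n a_n x^n.
y''(x) has coefficient (n+2)(n+1) a_{n+2} at x^n;
-y'(x) has coefficient -(n+1) a_{n+1} at x^n;
-6 y(x) has coefficient -6 a_n at x^n.
Matching x^n: (n+2)(n+1) a_{n+2} - (n+1) a_{n+1} - 6 a_n = 0.
Thus a_{n+2} = [(n+1) a_{n+1} + 6 a_n] / ((n+1)(n+2)).

Check with a_0 = 3, a_1 = 0 (apply the recurrence for n = 0, 1, 2, 3): a_0 = 3, a_1 = 0, a_2 = 9, a_3 = 3, a_4 = 21/4, a_5 = 39/20.

a_(n+2) = [(n+1) a_(n+1) + 6 a_n] / ((n+1)(n+2)); check: a_0 = 3, a_1 = 0, a_2 = 9, a_3 = 3, a_4 = 21/4, a_5 = 39/20


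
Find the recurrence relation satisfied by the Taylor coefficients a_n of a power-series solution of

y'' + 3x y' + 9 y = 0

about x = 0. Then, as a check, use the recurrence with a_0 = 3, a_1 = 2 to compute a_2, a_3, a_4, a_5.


Substitute y = sum_n a_n x^n.
y''(x) has coefficient (n+2)(n+1) a_{n+2} at x^n;
3 x y'(x) has coefficient 3 n a_n at x^n (shift);
9 y(x) has coefficient 9 a_n at x^n.
Matching x^n: (n+2)(n+1) a_{n+2} + (3n + 9) a_n = 0.
Thus a_{n+2} = (-3n - 9) / ((n+1)(n+2)) * a_n.

Check with a_0 = 3, a_1 = 2 (apply the recurrence for n = 0, 1, 2, 3): a_0 = 3, a_1 = 2, a_2 = -27/2, a_3 = -4, a_4 = 135/8, a_5 = 18/5.

a_(n+2) = (-3n - 9) / ((n+1)(n+2)) * a_n; check: a_0 = 3, a_1 = 2, a_2 = -27/2, a_3 = -4, a_4 = 135/8, a_5 = 18/5


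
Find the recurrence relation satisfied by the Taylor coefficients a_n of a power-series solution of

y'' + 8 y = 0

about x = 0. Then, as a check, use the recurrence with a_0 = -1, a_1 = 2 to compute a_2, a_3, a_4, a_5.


Substitute y = sum_n a_n x^n into y'' + (const) y = 0.
y''(x) = sum_{n>=0} (n+2)(n+1) a_{n+2} x^n.
The ODE becomes sum_n [(n+2)(n+1) a_{n+2} + 8 a_n] x^n = 0.
Setting each coefficient to zero gives the recurrence:
  (n+2)(n+1) a_{n+2} + 8 a_n = 0,
  a_{n+2} = -8 / ((n+1)(n+2)) a_n.

Check with a_0 = -1, a_1 = 2 (apply the recurrence for n = 0, 1, 2, 3): a_0 = -1, a_1 = 2, a_2 = 4, a_3 = -8/3, a_4 = -8/3, a_5 = 16/15.

a_{n+2} = -8/((n+1)(n+2)) * a_n; check: a_0 = -1, a_1 = 2, a_2 = 4, a_3 = -8/3, a_4 = -8/3, a_5 = 16/15


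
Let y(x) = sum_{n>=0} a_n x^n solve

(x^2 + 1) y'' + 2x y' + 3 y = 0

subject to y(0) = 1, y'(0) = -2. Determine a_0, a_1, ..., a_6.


Ansatz: y(x) = sum_{n>=0} a_n x^n, so y'(x) = sum_{n>=1} n a_n x^(n-1) and y''(x) = sum_{n>=2} n(n-1) a_n x^(n-2).
Substitute into P(x) y'' + Q(x) y' + R(x) y = 0 with P(x) = x^2 + 1, Q(x) = 2x, R(x) = 3, and match powers of x.
Initial conditions: a_0 = 1, a_1 = -2.
Setting the coefficient of each power of x to zero and solving order by order (substituting the coefficients already found):
  x^0: 2 a_2 + 3 a_0 = 0  ->  2 a_2 = -3 a_0 = -3  ->  a_2 = -3/2
  x^1: 6 a_3 + 5 a_1 = 0  ->  6 a_3 = -5 a_1 = 10  ->  a_3 = 5/3
  x^2: 12 a_4 + 9 a_2 = 0  ->  12 a_4 = -9 a_2 = 27/2  ->  a_4 = 9/8
  x^3: 20 a_5 + 15 a_3 = 0  ->  20 a_5 = -15 a_3 = -25  ->  a_5 = -5/4
  x^4: 30 a_6 + 23 a_4 = 0  ->  30 a_6 = -23 a_4 = -207/8  ->  a_6 = -69/80
Truncated series: y(x) = 1 - 2 x - (3/2) x^2 + (5/3) x^3 + (9/8) x^4 - (5/4) x^5 - (69/80) x^6 + O(x^7).

a_0 = 1; a_1 = -2; a_2 = -3/2; a_3 = 5/3; a_4 = 9/8; a_5 = -5/4; a_6 = -69/80


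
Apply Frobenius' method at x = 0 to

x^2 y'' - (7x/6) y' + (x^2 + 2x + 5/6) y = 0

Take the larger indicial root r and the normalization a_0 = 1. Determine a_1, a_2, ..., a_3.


Write in Frobenius form y'' + (p(x)/x) y' + (q(x)/x^2) y = 0:
  p(x) = -7/6,  q(x) = x^2 + 2x + 5/6.
Indicial equation: r(r-1) + (-7/6) r + (5/6) = 0 -> roots r_1 = 5/3, r_2 = 1/2.
Take r = r_1 = 5/3. Let y(x) = x^r sum_{n>=0} a_n x^n with a_0 = 1.
Substitute y = x^r sum a_n x^n and match x^{r+n}. The recurrence is
  D(n) a_n + 2 a_{n-1} + 1 a_{n-2} = 0,  where D(n) = (r+n)(r+n-1) + (-7/6)(r+n) + (5/6).
  a_n = [-2 a_{n-1} - 1 a_{n-2}] / D(n).
Since the indicial polynomial factors as (r - r_1)(r - r_2), D(n) = (r_1 + n - r_1)(r_1 + n - r_2) = n(n + 7/6).
Evaluating step by step (a_0 = 1):
  n = 1: D(1) = 1(1 + 7/6) = 13/6; numerator = -2(1) = -2; a_1 = (-2)/(13/6) = -12/13
  n = 2: D(2) = 2(2 + 7/6) = 19/3; numerator = -2(-12/13) - 1(1) = 11/13; a_2 = (11/13)/(19/3) = 33/247
  n = 3: D(3) = 3(3 + 7/6) = 25/2; numerator = -2(33/247) - 1(-12/13) = 162/247; a_3 = (162/247)/(25/2) = 324/6175

r = 5/3; a_0 = 1; a_1 = -12/13; a_2 = 33/247; a_3 = 324/6175


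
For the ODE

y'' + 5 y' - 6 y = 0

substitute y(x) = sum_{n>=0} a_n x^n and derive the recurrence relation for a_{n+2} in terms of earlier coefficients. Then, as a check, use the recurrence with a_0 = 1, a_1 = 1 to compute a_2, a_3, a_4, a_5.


Substitute y = sum_n a_n x^n.
y''(x) has coefficient (n+2)(n+1) a_{n+2} at x^n;
5 y'(x) has coefficient 5 (n+1) a_{n+1} at x^n;
-6 y(x) has coefficient -6 a_n at x^n.
Matching x^n: (n+2)(n+1) a_{n+2} + 5 (n+1) a_{n+1} - 6 a_n = 0.
Thus a_{n+2} = [-5 (n+1) a_{n+1} + 6 a_n] / ((n+1)(n+2)).

Check with a_0 = 1, a_1 = 1 (apply the recurrence for n = 0, 1, 2, 3): a_0 = 1, a_1 = 1, a_2 = 1/2, a_3 = 1/6, a_4 = 1/24, a_5 = 1/120.

a_(n+2) = [-5 (n+1) a_(n+1) + 6 a_n] / ((n+1)(n+2)); check: a_0 = 1, a_1 = 1, a_2 = 1/2, a_3 = 1/6, a_4 = 1/24, a_5 = 1/120


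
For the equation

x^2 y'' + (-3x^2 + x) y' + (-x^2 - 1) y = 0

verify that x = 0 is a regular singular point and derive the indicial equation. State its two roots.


Divide by x^2 to reach normal form y'' + P_1(x) y' + P_2(x) y = 0 with P_1(x) = -3 + 1/x and P_2(x) = -1 - 1/x^2.
x = 0 is a singular point because the y'-coefficient -3 + 1/x has a pole at x = 0 and the y-coefficient -1 - 1/x^2 has a pole at x = 0.
It is a regular singular point because x P_1(x) = p(x) = 1 - 3x and x^2 P_2(x) = q(x) = -x^2 - 1 are polynomials, hence analytic at x = 0.
p(0) = 1,  q(0) = -1.
Indicial equation: r(r-1) + p(0) r + q(0) = 0, i.e. r^2 + (p(0) - 1) r + q(0) = 0, i.e. r^2 - 1 = 0.
Discriminant: (0)^2 - 4(-1) = 4, so r = (0 ± 2)/2.
Solving: r_1 = 1, r_2 = -1.

indicial: r^2 - 1 = 0; roots r_1 = 1, r_2 = -1


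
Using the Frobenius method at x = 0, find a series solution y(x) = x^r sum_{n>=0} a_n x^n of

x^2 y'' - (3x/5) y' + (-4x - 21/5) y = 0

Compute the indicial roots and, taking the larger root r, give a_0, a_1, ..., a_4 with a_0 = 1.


Write in Frobenius form y'' + (p(x)/x) y' + (q(x)/x^2) y = 0:
  p(x) = -3/5,  q(x) = -4x - 21/5.
Indicial equation: r(r-1) + (-3/5) r + (-21/5) = 0 -> roots r_1 = 3, r_2 = -7/5.
Take r = r_1 = 3. Let y(x) = x^r sum_{n>=0} a_n x^n with a_0 = 1.
Substitute y = x^r sum a_n x^n and match x^{r+n}. The recurrence is
  D(n) a_n - 4 a_{n-1} = 0,  where D(n) = (r+n)(r+n-1) + (-3/5)(r+n) + (-21/5).
  a_n = 4 / D(n) * a_{n-1}.
Since the indicial polynomial factors as (r - r_1)(r - r_2), D(n) = (r_1 + n - r_1)(r_1 + n - r_2) = n(n + 22/5).
Evaluating step by step (a_0 = 1):
  n = 1: D(1) = 1(1 + 22/5) = 27/5; numerator = 4(1) = 4; a_1 = (4)/(27/5) = 20/27
  n = 2: D(2) = 2(2 + 22/5) = 64/5; numerator = 4(20/27) = 80/27; a_2 = (80/27)/(64/5) = 25/108
  n = 3: D(3) = 3(3 + 22/5) = 111/5; numerator = 4(25/108) = 25/27; a_3 = (25/27)/(111/5) = 125/2997
  n = 4: D(4) = 4(4 + 22/5) = 168/5; numerator = 4(125/2997) = 500/2997; a_4 = (500/2997)/(168/5) = 625/125874

r = 3; a_0 = 1; a_1 = 20/27; a_2 = 25/108; a_3 = 125/2997; a_4 = 625/125874


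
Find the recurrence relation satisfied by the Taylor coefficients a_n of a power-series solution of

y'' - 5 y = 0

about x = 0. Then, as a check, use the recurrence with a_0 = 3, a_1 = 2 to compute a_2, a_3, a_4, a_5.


Substitute y = sum_n a_n x^n into y'' + (const) y = 0.
y''(x) = sum_{n>=0} (n+2)(n+1) a_{n+2} x^n.
The ODE becomes sum_n [(n+2)(n+1) a_{n+2} - 5 a_n] x^n = 0.
Setting each coefficient to zero gives the recurrence:
  (n+2)(n+1) a_{n+2} - 5 a_n = 0,
  a_{n+2} = 5 / ((n+1)(n+2)) a_n.

Check with a_0 = 3, a_1 = 2 (apply the recurrence for n = 0, 1, 2, 3): a_0 = 3, a_1 = 2, a_2 = 15/2, a_3 = 5/3, a_4 = 25/8, a_5 = 5/12.

a_{n+2} = 5/((n+1)(n+2)) * a_n; check: a_0 = 3, a_1 = 2, a_2 = 15/2, a_3 = 5/3, a_4 = 25/8, a_5 = 5/12


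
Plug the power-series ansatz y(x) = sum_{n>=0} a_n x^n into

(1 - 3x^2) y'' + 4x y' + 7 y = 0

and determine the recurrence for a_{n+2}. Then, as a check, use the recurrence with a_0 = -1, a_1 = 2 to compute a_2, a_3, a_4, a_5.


Substitute y = sum_n a_n x^n.
(1 - 3 x^2) y'' contributes (n+2)(n+1) a_{n+2} - 3 n(n-1) a_n at x^n.
4 x y'(x) contributes 4 n a_n at x^n.
7 y(x) contributes 7 a_n at x^n.
Matching x^n: (n+2)(n+1) a_{n+2} + (-3 n(n-1) + 4 n + 7) a_n = 0.
Thus a_{n+2} = (3 n(n-1) - 4 n - 7) / ((n+1)(n+2)) * a_n.

Check with a_0 = -1, a_1 = 2 (apply the recurrence for n = 0, 1, 2, 3): a_0 = -1, a_1 = 2, a_2 = 7/2, a_3 = -11/3, a_4 = -21/8, a_5 = 11/60.

a_(n+2) = (3 n(n-1) - 4 n - 7) / ((n+1)(n+2)) * a_n; check: a_0 = -1, a_1 = 2, a_2 = 7/2, a_3 = -11/3, a_4 = -21/8, a_5 = 11/60


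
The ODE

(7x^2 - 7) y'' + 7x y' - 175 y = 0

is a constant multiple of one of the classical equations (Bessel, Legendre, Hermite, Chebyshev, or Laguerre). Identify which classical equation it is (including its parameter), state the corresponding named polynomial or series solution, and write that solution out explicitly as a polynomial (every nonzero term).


All three coefficients share the factor -7; dividing through by -7 gives  (1 - x^2) y'' - x y' + 25 y = 0.
This matches the Chebyshev equation (1 - x^2) y'' - x y' + n^2 y = 0 (note the -x y' term, not -2x y') with n^2 = 25, so n = 5; the polynomial solution is T_5(x).
With y = sum_k a_k x^k, matching x^k gives (k+2)(k+1) a_{k+2} = (k^2 - n^2) a_k = (k - 5)(k + 5) a_k. The right side vanishes at k = 5, so the series with the parity of 5 terminates at degree 5.
Standard normalization: leading coefficient of T_n is 2^(n-1), so a_5 = 2^4 = 16. Work downward with a_k = (k+1)(k+2) a_{k+2} / ((k - 5)(k + 5)):
  a_3 = (4)(5)(16) / ((3 - 5)(3 + 5)) = 320/(-16) = -20
  a_1 = (2)(3)(-20) / ((1 - 5)(1 + 5)) = -120/(-24) = 5
Hence T_5(x) = 16 x^5 - 20 x^3 + 5 x.

T_5(x); series = 16 x^5 - 20 x^3 + 5 x


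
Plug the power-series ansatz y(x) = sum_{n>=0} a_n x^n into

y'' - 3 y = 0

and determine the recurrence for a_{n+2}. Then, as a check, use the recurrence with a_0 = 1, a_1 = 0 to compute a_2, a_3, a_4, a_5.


Substitute y = sum_n a_n x^n into y'' + (const) y = 0.
y''(x) = sum_{n>=0} (n+2)(n+1) a_{n+2} x^n.
The ODE becomes sum_n [(n+2)(n+1) a_{n+2} - 3 a_n] x^n = 0.
Setting each coefficient to zero gives the recurrence:
  (n+2)(n+1) a_{n+2} - 3 a_n = 0,
  a_{n+2} = 3 / ((n+1)(n+2)) a_n.

Check with a_0 = 1, a_1 = 0 (apply the recurrence for n = 0, 1, 2, 3): a_0 = 1, a_1 = 0, a_2 = 3/2, a_3 = 0, a_4 = 3/8, a_5 = 0.

a_{n+2} = 3/((n+1)(n+2)) * a_n; check: a_0 = 1, a_1 = 0, a_2 = 3/2, a_3 = 0, a_4 = 3/8, a_5 = 0


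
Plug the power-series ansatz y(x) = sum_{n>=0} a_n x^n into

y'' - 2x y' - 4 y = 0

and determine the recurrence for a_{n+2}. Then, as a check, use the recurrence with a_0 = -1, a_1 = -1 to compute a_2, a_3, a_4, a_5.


Substitute y = sum_n a_n x^n.
y''(x) has coefficient (n+2)(n+1) a_{n+2} at x^n;
-2 x y'(x) has coefficient -2 n a_n at x^n (shift);
-4 y(x) has coefficient -4 a_n at x^n.
Matching x^n: (n+2)(n+1) a_{n+2} + (-2n - 4) a_n = 0.
Thus a_{n+2} = (2n + 4) / ((n+1)(n+2)) * a_n.

Check with a_0 = -1, a_1 = -1 (apply the recurrence for n = 0, 1, 2, 3): a_0 = -1, a_1 = -1, a_2 = -2, a_3 = -1, a_4 = -4/3, a_5 = -1/2.

a_(n+2) = (2n + 4) / ((n+1)(n+2)) * a_n; check: a_0 = -1, a_1 = -1, a_2 = -2, a_3 = -1, a_4 = -4/3, a_5 = -1/2


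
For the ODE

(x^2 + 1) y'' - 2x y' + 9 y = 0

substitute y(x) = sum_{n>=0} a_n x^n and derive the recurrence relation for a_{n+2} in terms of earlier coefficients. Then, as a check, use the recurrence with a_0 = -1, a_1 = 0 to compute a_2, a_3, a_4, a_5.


Substitute y = sum_n a_n x^n.
(1 + 1 x^2) y'' contributes (n+2)(n+1) a_{n+2} + n(n-1) a_n at x^n.
-2 x y'(x) contributes -2 n a_n at x^n.
9 y(x) contributes 9 a_n at x^n.
Matching x^n: (n+2)(n+1) a_{n+2} + (n(n-1) - 2 n + 9) a_n = 0.
Thus a_{n+2} = (-n(n-1) + 2 n - 9) / ((n+1)(n+2)) * a_n.

Check with a_0 = -1, a_1 = 0 (apply the recurrence for n = 0, 1, 2, 3): a_0 = -1, a_1 = 0, a_2 = 9/2, a_3 = 0, a_4 = -21/8, a_5 = 0.

a_(n+2) = (-n(n-1) + 2 n - 9) / ((n+1)(n+2)) * a_n; check: a_0 = -1, a_1 = 0, a_2 = 9/2, a_3 = 0, a_4 = -21/8, a_5 = 0


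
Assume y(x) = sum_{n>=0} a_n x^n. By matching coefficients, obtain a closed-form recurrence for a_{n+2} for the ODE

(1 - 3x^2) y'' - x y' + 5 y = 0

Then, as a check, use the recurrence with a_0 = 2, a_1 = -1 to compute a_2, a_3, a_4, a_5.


Substitute y = sum_n a_n x^n.
(1 - 3 x^2) y'' contributes (n+2)(n+1) a_{n+2} - 3 n(n-1) a_n at x^n.
-x y'(x) contributes -n a_n at x^n.
5 y(x) contributes 5 a_n at x^n.
Matching x^n: (n+2)(n+1) a_{n+2} + (-3 n(n-1) - n + 5) a_n = 0.
Thus a_{n+2} = (3 n(n-1) + n - 5) / ((n+1)(n+2)) * a_n.

Check with a_0 = 2, a_1 = -1 (apply the recurrence for n = 0, 1, 2, 3): a_0 = 2, a_1 = -1, a_2 = -5, a_3 = 2/3, a_4 = -5/4, a_5 = 8/15.

a_(n+2) = (3 n(n-1) + n - 5) / ((n+1)(n+2)) * a_n; check: a_0 = 2, a_1 = -1, a_2 = -5, a_3 = 2/3, a_4 = -5/4, a_5 = 8/15


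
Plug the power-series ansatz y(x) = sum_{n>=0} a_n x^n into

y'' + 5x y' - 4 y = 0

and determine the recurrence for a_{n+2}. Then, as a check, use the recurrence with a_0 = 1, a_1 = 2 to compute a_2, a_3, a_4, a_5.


Substitute y = sum_n a_n x^n.
y''(x) has coefficient (n+2)(n+1) a_{n+2} at x^n;
5 x y'(x) has coefficient 5 n a_n at x^n (shift);
-4 y(x) has coefficient -4 a_n at x^n.
Matching x^n: (n+2)(n+1) a_{n+2} + (5n - 4) a_n = 0.
Thus a_{n+2} = (-5n + 4) / ((n+1)(n+2)) * a_n.

Check with a_0 = 1, a_1 = 2 (apply the recurrence for n = 0, 1, 2, 3): a_0 = 1, a_1 = 2, a_2 = 2, a_3 = -1/3, a_4 = -1, a_5 = 11/60.

a_(n+2) = (-5n + 4) / ((n+1)(n+2)) * a_n; check: a_0 = 1, a_1 = 2, a_2 = 2, a_3 = -1/3, a_4 = -1, a_5 = 11/60


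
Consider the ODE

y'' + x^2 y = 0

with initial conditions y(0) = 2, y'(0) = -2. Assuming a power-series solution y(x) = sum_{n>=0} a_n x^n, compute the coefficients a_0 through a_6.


Ansatz: y(x) = sum_{n>=0} a_n x^n, so y'(x) = sum_{n>=1} n a_n x^(n-1) and y''(x) = sum_{n>=2} n(n-1) a_n x^(n-2).
Substitute into P(x) y'' + Q(x) y' + R(x) y = 0 with P(x) = 1, Q(x) = 0, R(x) = x^2, and match powers of x.
Initial conditions: a_0 = 2, a_1 = -2.
Setting the coefficient of each power of x to zero and solving order by order (substituting the coefficients already found):
  x^0: 2 a_2 = 0  ->  a_2 = 0
  x^1: 6 a_3 = 0  ->  a_3 = 0
  x^2: 12 a_4 + a_0 = 0  ->  12 a_4 = -a_0 = -2  ->  a_4 = -1/6
  x^3: 20 a_5 + a_1 = 0  ->  20 a_5 = -a_1 = 2  ->  a_5 = 1/10
  x^4: 30 a_6 + a_2 = 0  ->  30 a_6 = -a_2 = 0  ->  a_6 = 0
Truncated series: y(x) = 2 - 2 x - (1/6) x^4 + (1/10) x^5 + O(x^7).

a_0 = 2; a_1 = -2; a_2 = 0; a_3 = 0; a_4 = -1/6; a_5 = 1/10; a_6 = 0


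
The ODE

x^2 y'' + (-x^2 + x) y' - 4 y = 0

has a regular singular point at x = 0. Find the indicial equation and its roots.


Divide by x^2 to reach normal form y'' + P_1(x) y' + P_2(x) y = 0 with P_1(x) = -1 + 1/x and P_2(x) = -4/x^2.
x = 0 is a singular point because the y'-coefficient -1 + 1/x has a pole at x = 0 and the y-coefficient -4/x^2 has a pole at x = 0.
It is a regular singular point because x P_1(x) = p(x) = 1 - x and x^2 P_2(x) = q(x) = -4 are polynomials, hence analytic at x = 0.
p(0) = 1,  q(0) = -4.
Indicial equation: r(r-1) + p(0) r + q(0) = 0, i.e. r^2 + (p(0) - 1) r + q(0) = 0, i.e. r^2 - 4 = 0.
Discriminant: (0)^2 - 4(-4) = 16, so r = (0 ± 4)/2.
Solving: r_1 = 2, r_2 = -2.

indicial: r^2 - 4 = 0; roots r_1 = 2, r_2 = -2


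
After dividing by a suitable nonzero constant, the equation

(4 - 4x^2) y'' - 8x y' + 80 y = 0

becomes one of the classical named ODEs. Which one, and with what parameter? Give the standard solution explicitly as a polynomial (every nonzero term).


All three coefficients share the factor 4; dividing through by 4 gives  (1 - x^2) y'' - 2x y' + 20 y = 0.
This matches the Legendre equation (1 - x^2) y'' - 2x y' + n(n+1) y = 0 (note the -2x y' term) with n(n+1) = 20, so n = 4; the polynomial solution is P_4(x).
With y = sum_k a_k x^k, matching x^k gives (k+2)(k+1) a_{k+2} = [k(k+1) - n(n+1)] a_k = (k - 4)(k + 5) a_k. The right side vanishes at k = 4, so the series with the parity of 4 terminates at degree 4.
Standard normalization (P_n(1) = 1): leading coefficient (2n)!/(2^n (n!)^2) = 40320/(16*576) = 35/8, so a_4 = 35/8. Work downward with a_k = (k+1)(k+2) a_{k+2} / ((k - 4)(k + 5)):
  a_2 = (3)(4)(35/8) / ((2 - 4)(2 + 5)) = (105/2)/(-14) = -15/4
  a_0 = (1)(2)(-15/4) / ((0 - 4)(0 + 5)) = (-15/2)/(-20) = 3/8
Hence P_4(x) = 35 x^4/8 - 15 x^2/4 + 3/8.

P_4(x); series = 35 x^4/8 - 15 x^2/4 + 3/8


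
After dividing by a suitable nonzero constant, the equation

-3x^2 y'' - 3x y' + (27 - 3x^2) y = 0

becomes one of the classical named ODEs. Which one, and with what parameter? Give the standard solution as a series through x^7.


All three coefficients share the factor -3; dividing through by -3 gives  x^2 y'' + x y' + (x^2 - 9) y = 0.
This matches the Bessel equation x^2 y'' + x y' + (x^2 - nu^2) y = 0 with nu^2 = 9, so nu = 3; the solution bounded at x = 0 is J_3(x).
Frobenius at x = 0: indicial roots ±nu; for r = nu the recurrence k(k + 2nu) c_k = -c_{k-2} gives the standard series J_nu(x) = sum_{k>=0} (-1)^k / (k! (k+nu)!) (x/2)^(2k+nu). Evaluate the first 3 terms:
  k = 0: (-1)^0 / (0! * 3! * 2^3) x^3 = 1/(1*6*8) x^3 = (1/48) x^3
  k = 1: (-1)^1 / (1! * 4! * 2^5) x^5 = -1/(1*24*32) x^5 = (-1/768) x^5
  k = 2: (-1)^2 / (2! * 5! * 2^7) x^7 = 1/(2*120*128) x^7 = (1/30720) x^7
Hence J_3(x) = x^7/30720 - x^5/768 + x^3/48 + ....

J_3(x); series = x^7/30720 - x^5/768 + x^3/48


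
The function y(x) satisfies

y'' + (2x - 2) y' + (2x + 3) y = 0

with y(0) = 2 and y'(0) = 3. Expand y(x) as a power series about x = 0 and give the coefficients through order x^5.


Ansatz: y(x) = sum_{n>=0} a_n x^n, so y'(x) = sum_{n>=1} n a_n x^(n-1) and y''(x) = sum_{n>=2} n(n-1) a_n x^(n-2).
Substitute into P(x) y'' + Q(x) y' + R(x) y = 0 with P(x) = 1, Q(x) = 2x - 2, R(x) = 2x + 3, and match powers of x.
Initial conditions: a_0 = 2, a_1 = 3.
Setting the coefficient of each power of x to zero and solving order by order (substituting the coefficients already found):
  x^0: 2 a_2 - 2 a_1 + 3 a_0 = 0  ->  2 a_2 = 2 a_1 - 3 a_0 = 0  ->  a_2 = 0
  x^1: 6 a_3 - 4 a_2 + 5 a_1 + 2 a_0 = 0  ->  6 a_3 = 4 a_2 - 5 a_1 - 2 a_0 = -19  ->  a_3 = -19/6
  x^2: 12 a_4 - 6 a_3 + 7 a_2 + 2 a_1 = 0  ->  12 a_4 = 6 a_3 - 7 a_2 - 2 a_1 = -25  ->  a_4 = -25/12
  x^3: 20 a_5 - 8 a_4 + 9 a_3 + 2 a_2 = 0  ->  20 a_5 = 8 a_4 - 9 a_3 - 2 a_2 = 71/6  ->  a_5 = 71/120
Truncated series: y(x) = 2 + 3 x - (19/6) x^3 - (25/12) x^4 + (71/120) x^5 + O(x^6).

a_0 = 2; a_1 = 3; a_2 = 0; a_3 = -19/6; a_4 = -25/12; a_5 = 71/120


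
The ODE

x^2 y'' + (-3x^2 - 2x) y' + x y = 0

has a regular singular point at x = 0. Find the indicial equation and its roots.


Divide by x^2 to reach normal form y'' + P_1(x) y' + P_2(x) y = 0 with P_1(x) = -3 - 2/x and P_2(x) = 1/x.
x = 0 is a singular point because the y'-coefficient -3 - 2/x has a pole at x = 0 and the y-coefficient 1/x has a pole at x = 0.
It is a regular singular point because x P_1(x) = p(x) = -3x - 2 and x^2 P_2(x) = q(x) = x are polynomials, hence analytic at x = 0.
p(0) = -2,  q(0) = 0.
Indicial equation: r(r-1) + p(0) r + q(0) = 0, i.e. r^2 + (p(0) - 1) r + q(0) = 0, i.e. r^2 - 3 r = 0.
Discriminant: (-3)^2 - 4(0) = 9, so r = (3 ± 3)/2.
Solving: r_1 = 3, r_2 = 0.

indicial: r^2 - 3 r = 0; roots r_1 = 3, r_2 = 0


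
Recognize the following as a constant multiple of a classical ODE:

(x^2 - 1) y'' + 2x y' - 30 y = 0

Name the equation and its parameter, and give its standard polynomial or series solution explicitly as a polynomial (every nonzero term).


All three coefficients share the factor -1; dividing through by -1 gives  (1 - x^2) y'' - 2x y' + 30 y = 0.
This matches the Legendre equation (1 - x^2) y'' - 2x y' + n(n+1) y = 0 (note the -2x y' term) with n(n+1) = 30, so n = 5; the polynomial solution is P_5(x).
With y = sum_k a_k x^k, matching x^k gives (k+2)(k+1) a_{k+2} = [k(k+1) - n(n+1)] a_k = (k - 5)(k + 6) a_k. The right side vanishes at k = 5, so the series with the parity of 5 terminates at degree 5.
Standard normalization (P_n(1) = 1): leading coefficient (2n)!/(2^n (n!)^2) = 3628800/(32*14400) = 63/8, so a_5 = 63/8. Work downward with a_k = (k+1)(k+2) a_{k+2} / ((k - 5)(k + 6)):
  a_3 = (4)(5)(63/8) / ((3 - 5)(3 + 6)) = (315/2)/(-18) = -35/4
  a_1 = (2)(3)(-35/4) / ((1 - 5)(1 + 6)) = (-105/2)/(-28) = 15/8
Hence P_5(x) = 63 x^5/8 - 35 x^3/4 + 15 x/8.

P_5(x); series = 63 x^5/8 - 35 x^3/4 + 15 x/8


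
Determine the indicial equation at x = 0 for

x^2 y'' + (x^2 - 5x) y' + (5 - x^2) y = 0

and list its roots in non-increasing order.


Divide by x^2 to reach normal form y'' + P_1(x) y' + P_2(x) y = 0 with P_1(x) = 1 - 5/x and P_2(x) = -1 + 5/x^2.
x = 0 is a singular point because the y'-coefficient 1 - 5/x has a pole at x = 0 and the y-coefficient -1 + 5/x^2 has a pole at x = 0.
It is a regular singular point because x P_1(x) = p(x) = x - 5 and x^2 P_2(x) = q(x) = 5 - x^2 are polynomials, hence analytic at x = 0.
p(0) = -5,  q(0) = 5.
Indicial equation: r(r-1) + p(0) r + q(0) = 0, i.e. r^2 + (p(0) - 1) r + q(0) = 0, i.e. r^2 - 6 r + 5 = 0.
Discriminant: (-6)^2 - 4(5) = 16, so r = (6 ± 4)/2.
Solving: r_1 = 5, r_2 = 1.

indicial: r^2 - 6 r + 5 = 0; roots r_1 = 5, r_2 = 1


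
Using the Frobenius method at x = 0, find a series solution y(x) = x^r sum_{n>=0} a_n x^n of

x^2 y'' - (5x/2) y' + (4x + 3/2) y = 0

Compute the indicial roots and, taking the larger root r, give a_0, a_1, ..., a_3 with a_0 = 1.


Write in Frobenius form y'' + (p(x)/x) y' + (q(x)/x^2) y = 0:
  p(x) = -5/2,  q(x) = 4x + 3/2.
Indicial equation: r(r-1) + (-5/2) r + (3/2) = 0 -> roots r_1 = 3, r_2 = 1/2.
Take r = r_1 = 3. Let y(x) = x^r sum_{n>=0} a_n x^n with a_0 = 1.
Substitute y = x^r sum a_n x^n and match x^{r+n}. The recurrence is
  D(n) a_n + 4 a_{n-1} = 0,  where D(n) = (r+n)(r+n-1) + (-5/2)(r+n) + (3/2).
  a_n = -4 / D(n) * a_{n-1}.
Since the indicial polynomial factors as (r - r_1)(r - r_2), D(n) = (r_1 + n - r_1)(r_1 + n - r_2) = n(n + 5/2).
Evaluating step by step (a_0 = 1):
  n = 1: D(1) = 1(1 + 5/2) = 7/2; numerator = -4(1) = -4; a_1 = (-4)/(7/2) = -8/7
  n = 2: D(2) = 2(2 + 5/2) = 9; numerator = -4(-8/7) = 32/7; a_2 = (32/7)/(9) = 32/63
  n = 3: D(3) = 3(3 + 5/2) = 33/2; numerator = -4(32/63) = -128/63; a_3 = (-128/63)/(33/2) = -256/2079

r = 3; a_0 = 1; a_1 = -8/7; a_2 = 32/63; a_3 = -256/2079


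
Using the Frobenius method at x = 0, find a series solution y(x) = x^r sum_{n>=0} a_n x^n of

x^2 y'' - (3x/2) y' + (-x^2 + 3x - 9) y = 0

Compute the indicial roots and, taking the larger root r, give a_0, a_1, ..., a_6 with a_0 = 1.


Write in Frobenius form y'' + (p(x)/x) y' + (q(x)/x^2) y = 0:
  p(x) = -3/2,  q(x) = -x^2 + 3x - 9.
Indicial equation: r(r-1) + (-3/2) r + (-9) = 0 -> roots r_1 = 9/2, r_2 = -2.
Take r = r_1 = 9/2. Let y(x) = x^r sum_{n>=0} a_n x^n with a_0 = 1.
Substitute y = x^r sum a_n x^n and match x^{r+n}. The recurrence is
  D(n) a_n + 3 a_{n-1} - 1 a_{n-2} = 0,  where D(n) = (r+n)(r+n-1) + (-3/2)(r+n) + (-9).
  a_n = [-3 a_{n-1} + 1 a_{n-2}] / D(n).
Since the indicial polynomial factors as (r - r_1)(r - r_2), D(n) = (r_1 + n - r_1)(r_1 + n - r_2) = n(n + 13/2).
Evaluating step by step (a_0 = 1):
  n = 1: D(1) = 1(1 + 13/2) = 15/2; numerator = -3(1) = -3; a_1 = (-3)/(15/2) = -2/5
  n = 2: D(2) = 2(2 + 13/2) = 17; numerator = -3(-2/5) + 1(1) = 11/5; a_2 = (11/5)/(17) = 11/85
  n = 3: D(3) = 3(3 + 13/2) = 57/2; numerator = -3(11/85) + 1(-2/5) = -67/85; a_3 = (-67/85)/(57/2) = -134/4845
  n = 4: D(4) = 4(4 + 13/2) = 42; numerator = -3(-134/4845) + 1(11/85) = 343/1615; a_4 = (343/1615)/(42) = 49/9690
  n = 5: D(5) = 5(5 + 13/2) = 115/2; numerator = -3(49/9690) + 1(-134/4845) = -83/1938; a_5 = (-83/1938)/(115/2) = -83/111435
  n = 6: D(6) = 6(6 + 13/2) = 75; numerator = -3(-83/111435) + 1(49/9690) = 325/44574; a_6 = (325/44574)/(75) = 13/133722

r = 9/2; a_0 = 1; a_1 = -2/5; a_2 = 11/85; a_3 = -134/4845; a_4 = 49/9690; a_5 = -83/111435; a_6 = 13/133722


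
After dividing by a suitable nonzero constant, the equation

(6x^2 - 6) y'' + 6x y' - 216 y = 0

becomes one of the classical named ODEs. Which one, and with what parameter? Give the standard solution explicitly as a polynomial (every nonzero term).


All three coefficients share the factor -6; dividing through by -6 gives  (1 - x^2) y'' - x y' + 36 y = 0.
This matches the Chebyshev equation (1 - x^2) y'' - x y' + n^2 y = 0 (note the -x y' term, not -2x y') with n^2 = 36, so n = 6; the polynomial solution is T_6(x).
With y = sum_k a_k x^k, matching x^k gives (k+2)(k+1) a_{k+2} = (k^2 - n^2) a_k = (k - 6)(k + 6) a_k. The right side vanishes at k = 6, so the series with the parity of 6 terminates at degree 6.
Standard normalization: leading coefficient of T_n is 2^(n-1), so a_6 = 2^5 = 32. Work downward with a_k = (k+1)(k+2) a_{k+2} / ((k - 6)(k + 6)):
  a_4 = (5)(6)(32) / ((4 - 6)(4 + 6)) = 960/(-20) = -48
  a_2 = (3)(4)(-48) / ((2 - 6)(2 + 6)) = -576/(-32) = 18
  a_0 = (1)(2)(18) / ((0 - 6)(0 + 6)) = 36/(-36) = -1
Hence T_6(x) = 32 x^6 - 48 x^4 + 18 x^2 - 1.

T_6(x); series = 32 x^6 - 48 x^4 + 18 x^2 - 1


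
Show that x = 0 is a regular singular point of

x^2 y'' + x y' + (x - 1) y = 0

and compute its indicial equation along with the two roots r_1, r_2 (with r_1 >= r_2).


Divide by x^2 to reach normal form y'' + P_1(x) y' + P_2(x) y = 0 with P_1(x) = 1/x and P_2(x) = 1/x - 1/x^2.
x = 0 is a singular point because the y'-coefficient 1/x has a pole at x = 0 and the y-coefficient 1/x - 1/x^2 has a pole at x = 0.
It is a regular singular point because x P_1(x) = p(x) = 1 and x^2 P_2(x) = q(x) = x - 1 are polynomials, hence analytic at x = 0.
p(0) = 1,  q(0) = -1.
Indicial equation: r(r-1) + p(0) r + q(0) = 0, i.e. r^2 + (p(0) - 1) r + q(0) = 0, i.e. r^2 - 1 = 0.
Discriminant: (0)^2 - 4(-1) = 4, so r = (0 ± 2)/2.
Solving: r_1 = 1, r_2 = -1.

indicial: r^2 - 1 = 0; roots r_1 = 1, r_2 = -1


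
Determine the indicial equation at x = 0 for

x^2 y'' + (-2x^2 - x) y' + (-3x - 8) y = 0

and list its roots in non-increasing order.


Divide by x^2 to reach normal form y'' + P_1(x) y' + P_2(x) y = 0 with P_1(x) = -2 - 1/x and P_2(x) = -3/x - 8/x^2.
x = 0 is a singular point because the y'-coefficient -2 - 1/x has a pole at x = 0 and the y-coefficient -3/x - 8/x^2 has a pole at x = 0.
It is a regular singular point because x P_1(x) = p(x) = -2x - 1 and x^2 P_2(x) = q(x) = -3x - 8 are polynomials, hence analytic at x = 0.
p(0) = -1,  q(0) = -8.
Indicial equation: r(r-1) + p(0) r + q(0) = 0, i.e. r^2 + (p(0) - 1) r + q(0) = 0, i.e. r^2 - 2 r - 8 = 0.
Discriminant: (-2)^2 - 4(-8) = 36, so r = (2 ± 6)/2.
Solving: r_1 = 4, r_2 = -2.

indicial: r^2 - 2 r - 8 = 0; roots r_1 = 4, r_2 = -2


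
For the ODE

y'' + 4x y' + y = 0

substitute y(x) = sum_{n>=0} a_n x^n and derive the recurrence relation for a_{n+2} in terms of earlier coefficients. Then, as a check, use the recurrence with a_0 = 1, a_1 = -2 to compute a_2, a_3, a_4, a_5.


Substitute y = sum_n a_n x^n.
y''(x) has coefficient (n+2)(n+1) a_{n+2} at x^n;
4 x y'(x) has coefficient 4 n a_n at x^n (shift);
y(x) has coefficient 1 a_n at x^n.
Matching x^n: (n+2)(n+1) a_{n+2} + (4n + 1) a_n = 0.
Thus a_{n+2} = (-4n - 1) / ((n+1)(n+2)) * a_n.

Check with a_0 = 1, a_1 = -2 (apply the recurrence for n = 0, 1, 2, 3): a_0 = 1, a_1 = -2, a_2 = -1/2, a_3 = 5/3, a_4 = 3/8, a_5 = -13/12.

a_(n+2) = (-4n - 1) / ((n+1)(n+2)) * a_n; check: a_0 = 1, a_1 = -2, a_2 = -1/2, a_3 = 5/3, a_4 = 3/8, a_5 = -13/12


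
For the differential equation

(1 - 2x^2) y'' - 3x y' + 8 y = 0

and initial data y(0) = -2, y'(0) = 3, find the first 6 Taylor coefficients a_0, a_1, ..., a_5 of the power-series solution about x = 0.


Ansatz: y(x) = sum_{n>=0} a_n x^n, so y'(x) = sum_{n>=1} n a_n x^(n-1) and y''(x) = sum_{n>=2} n(n-1) a_n x^(n-2).
Substitute into P(x) y'' + Q(x) y' + R(x) y = 0 with P(x) = 1 - 2x^2, Q(x) = -3x, R(x) = 8, and match powers of x.
Initial conditions: a_0 = -2, a_1 = 3.
Setting the coefficient of each power of x to zero and solving order by order (substituting the coefficients already found):
  x^0: 2 a_2 + 8 a_0 = 0  ->  2 a_2 = -8 a_0 = 16  ->  a_2 = 8
  x^1: 6 a_3 + 5 a_1 = 0  ->  6 a_3 = -5 a_1 = -15  ->  a_3 = -5/2
  x^2: 12 a_4 - 2 a_2 = 0  ->  12 a_4 = 2 a_2 = 16  ->  a_4 = 4/3
  x^3: 20 a_5 - 13 a_3 = 0  ->  20 a_5 = 13 a_3 = -65/2  ->  a_5 = -13/8
Truncated series: y(x) = -2 + 3 x + 8 x^2 - (5/2) x^3 + (4/3) x^4 - (13/8) x^5 + O(x^6).

a_0 = -2; a_1 = 3; a_2 = 8; a_3 = -5/2; a_4 = 4/3; a_5 = -13/8


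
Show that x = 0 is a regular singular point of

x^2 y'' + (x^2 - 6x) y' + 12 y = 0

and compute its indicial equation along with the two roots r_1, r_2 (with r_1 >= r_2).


Divide by x^2 to reach normal form y'' + P_1(x) y' + P_2(x) y = 0 with P_1(x) = 1 - 6/x and P_2(x) = 12/x^2.
x = 0 is a singular point because the y'-coefficient 1 - 6/x has a pole at x = 0 and the y-coefficient 12/x^2 has a pole at x = 0.
It is a regular singular point because x P_1(x) = p(x) = x - 6 and x^2 P_2(x) = q(x) = 12 are polynomials, hence analytic at x = 0.
p(0) = -6,  q(0) = 12.
Indicial equation: r(r-1) + p(0) r + q(0) = 0, i.e. r^2 + (p(0) - 1) r + q(0) = 0, i.e. r^2 - 7 r + 12 = 0.
Discriminant: (-7)^2 - 4(12) = 1, so r = (7 ± 1)/2.
Solving: r_1 = 4, r_2 = 3.

indicial: r^2 - 7 r + 12 = 0; roots r_1 = 4, r_2 = 3
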